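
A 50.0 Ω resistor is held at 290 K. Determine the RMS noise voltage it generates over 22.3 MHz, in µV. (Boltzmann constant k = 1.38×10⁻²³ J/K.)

4.22 µV

V_n = √(4kTRB)
4kTRB = 4 × 1.38×10⁻²³ × 290 × 5.00×10¹ × 2.23×10⁷ = 1.78×10⁻¹¹ V²
V_n = √(1.78×10⁻¹¹) = 4.22×10⁻⁶ V = 4.22 µV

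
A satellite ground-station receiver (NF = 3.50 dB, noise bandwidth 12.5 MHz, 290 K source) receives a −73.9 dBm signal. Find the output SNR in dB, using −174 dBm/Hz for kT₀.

25.6 dB

Noise floor: N = −174 + 10 log₁₀(B) + NF
10 log₁₀(1.25×10⁷) = 70.97 dB
N = −174 + 70.97 + 3.50 = −99.53 dBm
SNR = P_sig − N = −73.9 − (−99.53) = 25.63 dB → 25.6 dB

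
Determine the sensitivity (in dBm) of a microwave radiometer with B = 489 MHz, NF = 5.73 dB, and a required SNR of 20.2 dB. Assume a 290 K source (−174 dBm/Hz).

−61.2 dBm

Sensitivity = −174 + 10 log₁₀(B) + NF + SNR_min
= −174 + 86.89 + 5.73 + 20.2
= −61.18 dBm → −61.2 dBm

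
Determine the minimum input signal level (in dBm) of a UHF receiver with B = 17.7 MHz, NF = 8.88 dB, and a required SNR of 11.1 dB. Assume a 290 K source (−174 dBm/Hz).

Sensitivity = −174 + 10 log₁₀(B) + NF + SNR_min
= −174 + 72.48 + 8.88 + 11.1
= −81.54 dBm → −81.5 dBm

−81.5 dBm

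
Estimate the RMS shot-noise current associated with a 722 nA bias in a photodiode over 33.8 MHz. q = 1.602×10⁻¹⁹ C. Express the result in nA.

I_n = √(2qI·B)
2qI·B = 2 × 1.602×10⁻¹⁹ × 7.22×10⁻⁷ × 3.38×10⁷ = 7.82×10⁻¹⁸ A²
I_n = √(7.82×10⁻¹⁸) = 2.80×10⁻⁹ A = 2.80 nA

2.80 nA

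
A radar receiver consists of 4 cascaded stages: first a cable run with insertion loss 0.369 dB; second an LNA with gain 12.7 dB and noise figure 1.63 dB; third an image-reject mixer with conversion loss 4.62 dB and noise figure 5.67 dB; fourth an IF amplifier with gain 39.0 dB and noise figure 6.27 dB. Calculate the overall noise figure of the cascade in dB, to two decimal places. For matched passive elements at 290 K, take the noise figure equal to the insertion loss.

3.60 dB

Convert to linear (a loss of L dB is a gain of −L dB): F_i = 10^(NF_i/10), G_i = 10^(G_i,dB/10)
  Stage 1: F_1 = 10^(0.369/10) = 1.089, G_1 = 10^(−0.369/10) = 0.9185
  Stage 2: F_2 = 10^(1.63/10) = 1.455, G_2 = 10^(12.7/10) = 18.62
  Stage 3: F_3 = 10^(5.67/10) = 3.690, G_3 = 10^(−4.62/10) = 0.3451
  Stage 4: F_4 = 10^(6.27/10) = 4.236, G_4 = 10^(39.0/10) = 7943
Friis cascade:
  F = 1.089 + (1.455 − 1)/0.9185 + (3.690 − 1)/17.10 + (4.236 − 1)/5.903 = 2.290
NF = 10 log₁₀(2.290) = 3.60 dB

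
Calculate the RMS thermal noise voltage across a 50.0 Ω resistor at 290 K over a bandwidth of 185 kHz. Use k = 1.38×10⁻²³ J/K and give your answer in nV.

385 nV

V_n = √(4kTRB)
4kTRB = 4 × 1.38×10⁻²³ × 290 × 5.00×10¹ × 1.85×10⁵ = 1.48×10⁻¹³ V²
V_n = √(1.48×10⁻¹³) = 3.85×10⁻⁷ V = 385 nV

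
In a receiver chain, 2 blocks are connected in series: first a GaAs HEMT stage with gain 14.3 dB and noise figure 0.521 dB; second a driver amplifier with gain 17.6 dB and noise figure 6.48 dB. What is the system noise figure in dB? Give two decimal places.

0.99 dB

Convert to linear (a loss of L dB is a gain of −L dB): F_i = 10^(NF_i/10), G_i = 10^(G_i,dB/10)
  Stage 1: F_1 = 10^(0.521/10) = 1.127, G_1 = 10^(14.3/10) = 26.92
  Stage 2: F_2 = 10^(6.48/10) = 4.446, G_2 = 10^(17.6/10) = 57.54
Friis cascade:
  F = 1.127 + (4.446 − 1)/26.92 = 1.255
NF = 10 log₁₀(1.255) = 0.99 dB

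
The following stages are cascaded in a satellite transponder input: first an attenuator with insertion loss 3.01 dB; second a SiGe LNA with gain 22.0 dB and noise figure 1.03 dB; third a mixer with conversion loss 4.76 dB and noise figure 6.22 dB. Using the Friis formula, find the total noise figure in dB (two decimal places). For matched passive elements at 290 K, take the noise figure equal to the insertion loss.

Convert to linear (a loss of L dB is a gain of −L dB): F_i = 10^(NF_i/10), G_i = 10^(G_i,dB/10)
  Stage 1: F_1 = 10^(3.01/10) = 2.000, G_1 = 10^(−3.01/10) = 0.5000
  Stage 2: F_2 = 10^(1.03/10) = 1.268, G_2 = 10^(22.0/10) = 158.5
  Stage 3: F_3 = 10^(6.22/10) = 4.188, G_3 = 10^(−4.76/10) = 0.3342
Friis cascade:
  F = 2.000 + (1.268 − 1)/0.5000 + (4.188 − 1)/79.25 = 2.575
NF = 10 log₁₀(2.575) = 4.11 dB

4.11 dB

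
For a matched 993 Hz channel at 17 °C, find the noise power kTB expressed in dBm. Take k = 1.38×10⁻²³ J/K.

−144.0 dBm

T = 17 °C + 273.15 = 290.15 K
P_n = kTB = 1.38×10⁻²³ × 290.15 × 9.93×10² = 3.98×10⁻¹⁸ W
In dBm: 10 log₁₀(3.98×10⁻¹⁸ / 10⁻³) = −144.0 dBm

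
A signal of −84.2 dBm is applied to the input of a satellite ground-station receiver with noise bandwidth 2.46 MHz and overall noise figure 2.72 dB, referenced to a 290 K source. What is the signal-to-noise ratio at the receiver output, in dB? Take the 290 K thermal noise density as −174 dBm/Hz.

23.2 dB

Noise floor: N = −174 + 10 log₁₀(B) + NF
10 log₁₀(2.46×10⁶) = 63.91 dB
N = −174 + 63.91 + 2.72 = −107.37 dBm
SNR = P_sig − N = −84.2 − (−107.37) = 23.17 dB → 23.2 dB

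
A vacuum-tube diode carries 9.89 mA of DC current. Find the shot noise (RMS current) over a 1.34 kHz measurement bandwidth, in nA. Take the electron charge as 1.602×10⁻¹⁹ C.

I_n = √(2qI·B)
2qI·B = 2 × 1.602×10⁻¹⁹ × 9.89×10⁻³ × 1.34×10³ = 4.25×10⁻¹⁸ A²
I_n = √(4.25×10⁻¹⁸) = 2.06×10⁻⁹ A = 2.06 nA

2.06 nA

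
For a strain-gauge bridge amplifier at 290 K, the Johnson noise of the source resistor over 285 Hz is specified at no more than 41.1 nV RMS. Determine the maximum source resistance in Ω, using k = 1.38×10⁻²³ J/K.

370 Ω

Johnson–Nyquist: V_n = √(4kTRB) ⇒ R = V_n² / (4kTB)
4kTB = 4 × 1.38×10⁻²³ × 290 × 2.85×10² = 4.56×10⁻¹⁸
R = (4.11×10⁻⁸)² / 4.56×10⁻¹⁸ = 3.70×10² Ω = 370 Ω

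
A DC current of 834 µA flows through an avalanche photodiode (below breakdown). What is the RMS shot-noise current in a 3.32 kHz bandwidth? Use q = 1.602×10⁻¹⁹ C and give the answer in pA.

I_n = √(2qI·B)
2qI·B = 2 × 1.602×10⁻¹⁹ × 8.34×10⁻⁴ × 3.32×10³ = 8.87×10⁻¹⁹ A²
I_n = √(8.87×10⁻¹⁹) = 9.42×10⁻¹⁰ A = 942 pA

942 pA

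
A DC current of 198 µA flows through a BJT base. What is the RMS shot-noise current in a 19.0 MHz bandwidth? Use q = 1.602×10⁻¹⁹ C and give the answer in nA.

34.7 nA

I_n = √(2qI·B)
2qI·B = 2 × 1.602×10⁻¹⁹ × 1.98×10⁻⁴ × 1.90×10⁷ = 1.21×10⁻¹⁵ A²
I_n = √(1.21×10⁻¹⁵) = 3.47×10⁻⁸ A = 34.7 nA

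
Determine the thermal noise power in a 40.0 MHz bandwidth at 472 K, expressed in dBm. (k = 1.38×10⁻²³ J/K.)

−95.8 dBm

P_n = kTB = 1.38×10⁻²³ × 472 × 4.00×10⁷ = 2.61×10⁻¹³ W
In dBm: 10 log₁₀(2.61×10⁻¹³ / 10⁻³) = −95.8 dBm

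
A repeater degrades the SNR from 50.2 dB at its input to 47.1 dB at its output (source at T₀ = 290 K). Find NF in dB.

NF (dB) = SNR_in(dB) − SNR_out(dB) when the source is at T₀
NF = 50.2 − 47.1 = 3.1 dB

3.1 dB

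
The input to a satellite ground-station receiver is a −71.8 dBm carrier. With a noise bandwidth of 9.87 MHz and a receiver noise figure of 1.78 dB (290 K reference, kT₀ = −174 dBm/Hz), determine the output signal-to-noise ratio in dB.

Noise floor: N = −174 + 10 log₁₀(B) + NF
10 log₁₀(9.87×10⁶) = 69.94 dB
N = −174 + 69.94 + 1.78 = −102.28 dBm
SNR = P_sig − N = −71.8 − (−102.28) = 30.48 dB → 30.5 dB

30.5 dB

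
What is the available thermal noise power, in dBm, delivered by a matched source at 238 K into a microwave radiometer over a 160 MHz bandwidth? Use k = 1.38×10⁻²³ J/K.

P_n = kTB = 1.38×10⁻²³ × 238 × 1.60×10⁸ = 5.26×10⁻¹³ W
In dBm: 10 log₁₀(5.26×10⁻¹³ / 10⁻³) = −92.8 dBm

−92.8 dBm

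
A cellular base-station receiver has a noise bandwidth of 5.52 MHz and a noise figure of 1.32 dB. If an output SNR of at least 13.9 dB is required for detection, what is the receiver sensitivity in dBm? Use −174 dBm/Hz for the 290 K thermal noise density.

Sensitivity = −174 + 10 log₁₀(B) + NF + SNR_min
= −174 + 67.42 + 1.32 + 13.9
= −91.36 dBm → −91.4 dBm

−91.4 dBm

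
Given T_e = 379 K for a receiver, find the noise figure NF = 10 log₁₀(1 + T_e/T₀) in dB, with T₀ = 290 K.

3.63 dB

F = 1 + T_e/T₀ = 1 + 379/290 = 2.3069
NF = 10 log₁₀(2.3069) = 3.63 dB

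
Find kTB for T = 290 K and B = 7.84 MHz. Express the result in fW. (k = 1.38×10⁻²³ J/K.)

P_n = kTB = 1.38×10⁻²³ × 290 × 7.84×10⁶ = 3.14×10⁻¹⁴ W = 31.4 fW

31.4 fW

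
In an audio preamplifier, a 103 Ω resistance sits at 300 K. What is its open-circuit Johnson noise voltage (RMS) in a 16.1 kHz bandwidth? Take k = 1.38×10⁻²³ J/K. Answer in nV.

V_n = √(4kTRB)
4kTRB = 4 × 1.38×10⁻²³ × 300 × 1.03×10² × 1.61×10⁴ = 2.75×10⁻¹⁴ V²
V_n = √(2.75×10⁻¹⁴) = 1.66×10⁻⁷ V = 166 nV

166 nV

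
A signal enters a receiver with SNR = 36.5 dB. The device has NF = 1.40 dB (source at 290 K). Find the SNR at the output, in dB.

By definition F = SNR_in/SNR_out, so in dB: SNR_out = SNR_in − NF
SNR_out = 36.5 − 1.40 = 35.10 dB

35.10 dB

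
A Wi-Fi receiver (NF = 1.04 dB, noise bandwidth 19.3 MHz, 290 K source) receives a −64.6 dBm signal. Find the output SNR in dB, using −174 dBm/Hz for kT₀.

Noise floor: N = −174 + 10 log₁₀(B) + NF
10 log₁₀(1.93×10⁷) = 72.86 dB
N = −174 + 72.86 + 1.04 = −100.10 dBm
SNR = P_sig − N = −64.6 − (−100.10) = 35.50 dB → 35.5 dB

35.5 dB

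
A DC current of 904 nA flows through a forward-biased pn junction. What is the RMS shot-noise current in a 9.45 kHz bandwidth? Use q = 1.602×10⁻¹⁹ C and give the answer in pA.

52.3 pA

I_n = √(2qI·B)
2qI·B = 2 × 1.602×10⁻¹⁹ × 9.04×10⁻⁷ × 9.45×10³ = 2.74×10⁻²¹ A²
I_n = √(2.74×10⁻²¹) = 5.23×10⁻¹¹ A = 52.3 pA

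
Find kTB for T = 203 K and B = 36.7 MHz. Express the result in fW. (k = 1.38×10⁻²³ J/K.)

103 fW

P_n = kTB = 1.38×10⁻²³ × 203 × 3.67×10⁷ = 1.03×10⁻¹³ W = 103 fW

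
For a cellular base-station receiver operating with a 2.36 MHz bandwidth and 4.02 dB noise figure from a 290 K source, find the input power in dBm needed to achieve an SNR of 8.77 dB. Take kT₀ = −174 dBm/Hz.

Sensitivity = −174 + 10 log₁₀(B) + NF + SNR_min
= −174 + 63.73 + 4.02 + 8.77
= −97.48 dBm → −97.5 dBm

−97.5 dBm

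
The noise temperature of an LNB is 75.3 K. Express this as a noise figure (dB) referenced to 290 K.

F = 1 + T_e/T₀ = 1 + 75.3/290 = 1.25966
NF = 10 log₁₀(1.25966) = 1.00 dB

1.00 dB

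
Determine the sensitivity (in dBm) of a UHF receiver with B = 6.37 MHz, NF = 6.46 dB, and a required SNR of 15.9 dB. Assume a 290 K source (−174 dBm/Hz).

−83.6 dBm

Sensitivity = −174 + 10 log₁₀(B) + NF + SNR_min
= −174 + 68.04 + 6.46 + 15.9
= −83.60 dBm → −83.6 dBm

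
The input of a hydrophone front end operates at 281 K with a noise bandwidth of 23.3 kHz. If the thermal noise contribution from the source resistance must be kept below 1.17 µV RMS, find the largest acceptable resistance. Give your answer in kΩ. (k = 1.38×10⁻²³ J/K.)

Johnson–Nyquist: V_n = √(4kTRB) ⇒ R = V_n² / (4kTB)
4kTB = 4 × 1.38×10⁻²³ × 281 × 2.33×10⁴ = 3.61×10⁻¹⁶
R = (1.17×10⁻⁶)² / 3.61×10⁻¹⁶ = 3.79×10³ Ω = 3.79 kΩ

3.79 kΩ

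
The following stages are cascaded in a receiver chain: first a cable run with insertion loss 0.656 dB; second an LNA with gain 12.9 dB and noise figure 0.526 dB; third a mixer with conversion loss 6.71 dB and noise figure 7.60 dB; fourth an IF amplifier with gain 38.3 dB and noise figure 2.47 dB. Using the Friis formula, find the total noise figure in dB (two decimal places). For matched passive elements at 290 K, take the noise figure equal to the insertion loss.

Convert to linear (a loss of L dB is a gain of −L dB): F_i = 10^(NF_i/10), G_i = 10^(G_i,dB/10)
  Stage 1: F_1 = 10^(0.656/10) = 1.163, G_1 = 10^(−0.656/10) = 0.8598
  Stage 2: F_2 = 10^(0.526/10) = 1.129, G_2 = 10^(12.9/10) = 19.50
  Stage 3: F_3 = 10^(7.60/10) = 5.754, G_3 = 10^(−6.71/10) = 0.2133
  Stage 4: F_4 = 10^(2.47/10) = 1.766, G_4 = 10^(38.3/10) = 6761
Friis cascade:
  F = 1.163 + (1.129 − 1)/0.8598 + (5.754 − 1)/16.76 + (1.766 − 1)/3.576 = 1.811
NF = 10 log₁₀(1.811) = 2.58 dB

2.58 dB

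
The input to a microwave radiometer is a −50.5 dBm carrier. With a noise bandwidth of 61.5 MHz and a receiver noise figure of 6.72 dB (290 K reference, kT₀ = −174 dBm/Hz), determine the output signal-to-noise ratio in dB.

Noise floor: N = −174 + 10 log₁₀(B) + NF
10 log₁₀(6.15×10⁷) = 77.89 dB
N = −174 + 77.89 + 6.72 = −89.39 dBm
SNR = P_sig − N = −50.5 − (−89.39) = 38.89 dB → 38.9 dB

38.9 dB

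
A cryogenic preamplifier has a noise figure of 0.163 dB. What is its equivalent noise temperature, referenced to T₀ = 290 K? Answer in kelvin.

F = 10^(0.163/10) = 1.03825
T_e = (F − 1)·T₀ = (1.03825 − 1) × 290 = 11.1 K

11.1 K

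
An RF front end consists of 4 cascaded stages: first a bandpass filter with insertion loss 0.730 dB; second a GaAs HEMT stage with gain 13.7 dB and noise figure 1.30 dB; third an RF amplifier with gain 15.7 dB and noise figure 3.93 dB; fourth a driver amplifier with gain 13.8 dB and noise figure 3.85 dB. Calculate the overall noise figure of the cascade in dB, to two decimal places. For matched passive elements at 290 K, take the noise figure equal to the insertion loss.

2.23 dB

Convert to linear (a loss of L dB is a gain of −L dB): F_i = 10^(NF_i/10), G_i = 10^(G_i,dB/10)
  Stage 1: F_1 = 10^(0.730/10) = 1.183, G_1 = 10^(−0.730/10) = 0.8453
  Stage 2: F_2 = 10^(1.30/10) = 1.349, G_2 = 10^(13.7/10) = 23.44
  Stage 3: F_3 = 10^(3.93/10) = 2.472, G_3 = 10^(15.7/10) = 37.15
  Stage 4: F_4 = 10^(3.85/10) = 2.427, G_4 = 10^(13.8/10) = 23.99
Friis cascade:
  F = 1.183 + (1.349 − 1)/0.8453 + (2.472 − 1)/19.82 + (2.427 − 1)/736.2 = 1.672
NF = 10 log₁₀(1.672) = 2.23 dB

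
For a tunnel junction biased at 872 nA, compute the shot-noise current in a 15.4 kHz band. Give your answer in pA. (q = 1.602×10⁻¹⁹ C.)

65.6 pA

I_n = √(2qI·B)
2qI·B = 2 × 1.602×10⁻¹⁹ × 8.72×10⁻⁷ × 1.54×10⁴ = 4.30×10⁻²¹ A²
I_n = √(4.30×10⁻²¹) = 6.56×10⁻¹¹ A = 65.6 pA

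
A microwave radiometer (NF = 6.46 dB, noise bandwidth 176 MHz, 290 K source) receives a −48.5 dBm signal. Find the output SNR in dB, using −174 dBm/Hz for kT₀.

36.6 dB

Noise floor: N = −174 + 10 log₁₀(B) + NF
10 log₁₀(1.76×10⁸) = 82.46 dB
N = −174 + 82.46 + 6.46 = −85.08 dBm
SNR = P_sig − N = −48.5 − (−85.08) = 36.58 dB → 36.6 dB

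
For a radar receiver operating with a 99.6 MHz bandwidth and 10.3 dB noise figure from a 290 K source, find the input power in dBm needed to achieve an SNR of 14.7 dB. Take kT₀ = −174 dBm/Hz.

Sensitivity = −174 + 10 log₁₀(B) + NF + SNR_min
= −174 + 79.98 + 10.3 + 14.7
= −69.02 dBm → −69.0 dBm

−69.0 dBm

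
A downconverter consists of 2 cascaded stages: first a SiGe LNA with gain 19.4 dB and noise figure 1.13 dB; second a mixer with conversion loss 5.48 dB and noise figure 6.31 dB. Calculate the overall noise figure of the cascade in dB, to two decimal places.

1.25 dB

Convert to linear (a loss of L dB is a gain of −L dB): F_i = 10^(NF_i/10), G_i = 10^(G_i,dB/10)
  Stage 1: F_1 = 10^(1.13/10) = 1.297, G_1 = 10^(19.4/10) = 87.10
  Stage 2: F_2 = 10^(6.31/10) = 4.276, G_2 = 10^(−5.48/10) = 0.2831
Friis cascade:
  F = 1.297 + (4.276 − 1)/87.10 = 1.335
NF = 10 log₁₀(1.335) = 1.25 dB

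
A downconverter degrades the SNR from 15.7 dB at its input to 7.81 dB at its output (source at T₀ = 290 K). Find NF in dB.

7.89 dB

NF (dB) = SNR_in(dB) − SNR_out(dB) when the source is at T₀
NF = 15.7 − 7.81 = 7.89 dB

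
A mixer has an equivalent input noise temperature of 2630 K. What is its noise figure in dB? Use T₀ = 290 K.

F = 1 + T_e/T₀ = 1 + 2630/290 = 10.069
NF = 10 log₁₀(10.069) = 10.03 dB

10.03 dB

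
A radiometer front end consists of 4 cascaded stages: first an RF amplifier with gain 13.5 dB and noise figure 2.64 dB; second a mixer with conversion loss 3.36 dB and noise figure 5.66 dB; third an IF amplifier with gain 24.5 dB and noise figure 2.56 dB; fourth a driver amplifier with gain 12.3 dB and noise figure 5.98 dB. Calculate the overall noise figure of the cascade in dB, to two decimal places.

3.09 dB

Convert to linear (a loss of L dB is a gain of −L dB): F_i = 10^(NF_i/10), G_i = 10^(G_i,dB/10)
  Stage 1: F_1 = 10^(2.64/10) = 1.837, G_1 = 10^(13.5/10) = 22.39
  Stage 2: F_2 = 10^(5.66/10) = 3.681, G_2 = 10^(−3.36/10) = 0.4613
  Stage 3: F_3 = 10^(2.56/10) = 1.803, G_3 = 10^(24.5/10) = 281.8
  Stage 4: F_4 = 10^(5.98/10) = 3.963, G_4 = 10^(12.3/10) = 16.98
Friis cascade:
  F = 1.837 + (3.681 − 1)/22.39 + (1.803 − 1)/10.33 + (3.963 − 1)/2911 = 2.035
NF = 10 log₁₀(2.035) = 3.09 dB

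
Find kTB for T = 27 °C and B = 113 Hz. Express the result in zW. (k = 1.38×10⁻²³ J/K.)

468 zW

T = 27 °C + 273.15 = 300.15 K
P_n = kTB = 1.38×10⁻²³ × 300.15 × 1.13×10² = 4.68×10⁻¹⁹ W = 468 zW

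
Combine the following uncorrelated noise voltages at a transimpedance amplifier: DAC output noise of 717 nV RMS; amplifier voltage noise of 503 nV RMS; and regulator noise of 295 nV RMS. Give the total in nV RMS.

924 nV

Uncorrelated sources add in power (mean-square): V_tot = √(ΣV_i²)
V_tot = √[(7.17×10⁻⁷)² + (5.03×10⁻⁷)² + (2.95×10⁻⁷)²] = 9.24×10⁻⁷ V = 924 nV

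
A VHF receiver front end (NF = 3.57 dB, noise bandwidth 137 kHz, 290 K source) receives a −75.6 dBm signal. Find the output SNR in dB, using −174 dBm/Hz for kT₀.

43.5 dB

Noise floor: N = −174 + 10 log₁₀(B) + NF
10 log₁₀(1.37×10⁵) = 51.37 dB
N = −174 + 51.37 + 3.57 = −119.06 dBm
SNR = P_sig − N = −75.6 − (−119.06) = 43.46 dB → 43.5 dB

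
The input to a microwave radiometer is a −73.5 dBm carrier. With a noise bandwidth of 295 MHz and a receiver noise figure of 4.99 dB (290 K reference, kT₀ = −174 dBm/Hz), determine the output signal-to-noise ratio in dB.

Noise floor: N = −174 + 10 log₁₀(B) + NF
10 log₁₀(2.95×10⁸) = 84.7 dB
N = −174 + 84.7 + 4.99 = −84.31 dBm
SNR = P_sig − N = −73.5 − (−84.31) = 10.81 dB → 10.8 dB

10.8 dB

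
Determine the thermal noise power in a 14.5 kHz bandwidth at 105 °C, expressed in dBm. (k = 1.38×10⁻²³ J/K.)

T = 105 °C + 273.15 = 378.15 K
P_n = kTB = 1.38×10⁻²³ × 378.15 × 1.45×10⁴ = 7.57×10⁻¹⁷ W
In dBm: 10 log₁₀(7.57×10⁻¹⁷ / 10⁻³) = −131.2 dBm

−131.2 dBm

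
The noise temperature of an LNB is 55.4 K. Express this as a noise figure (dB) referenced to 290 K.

F = 1 + T_e/T₀ = 1 + 55.4/290 = 1.19103
NF = 10 log₁₀(1.19103) = 0.759 dB

0.759 dB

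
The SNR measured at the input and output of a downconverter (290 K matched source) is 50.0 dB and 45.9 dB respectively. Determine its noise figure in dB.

NF (dB) = SNR_in(dB) − SNR_out(dB) when the source is at T₀
NF = 50.0 − 45.9 = 4.1 dB

4.1 dB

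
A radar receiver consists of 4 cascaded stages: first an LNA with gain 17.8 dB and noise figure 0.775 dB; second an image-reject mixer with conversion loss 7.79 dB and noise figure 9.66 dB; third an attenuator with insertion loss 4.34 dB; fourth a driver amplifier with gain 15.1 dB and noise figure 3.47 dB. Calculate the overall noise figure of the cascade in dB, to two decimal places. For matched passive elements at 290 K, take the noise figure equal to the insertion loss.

2.64 dB

Convert to linear (a loss of L dB is a gain of −L dB): F_i = 10^(NF_i/10), G_i = 10^(G_i,dB/10)
  Stage 1: F_1 = 10^(0.775/10) = 1.195, G_1 = 10^(17.8/10) = 60.26
  Stage 2: F_2 = 10^(9.66/10) = 9.247, G_2 = 10^(−7.79/10) = 0.1663
  Stage 3: F_3 = 10^(4.34/10) = 2.716, G_3 = 10^(−4.34/10) = 0.3681
  Stage 4: F_4 = 10^(3.47/10) = 2.223, G_4 = 10^(15.1/10) = 32.36
Friis cascade:
  F = 1.195 + (9.247 − 1)/60.26 + (2.716 − 1)/10.02 + (2.223 − 1)/3.690 = 1.835
NF = 10 log₁₀(1.835) = 2.64 dB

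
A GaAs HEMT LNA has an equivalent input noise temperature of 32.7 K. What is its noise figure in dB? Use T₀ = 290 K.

F = 1 + T_e/T₀ = 1 + 32.7/290 = 1.11276
NF = 10 log₁₀(1.11276) = 0.464 dB

0.464 dB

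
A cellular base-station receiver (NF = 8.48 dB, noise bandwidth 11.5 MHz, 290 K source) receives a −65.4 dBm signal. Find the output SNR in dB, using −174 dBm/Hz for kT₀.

Noise floor: N = −174 + 10 log₁₀(B) + NF
10 log₁₀(1.15×10⁷) = 70.61 dB
N = −174 + 70.61 + 8.48 = −94.91 dBm
SNR = P_sig − N = −65.4 − (−94.91) = 29.51 dB → 29.5 dB

29.5 dB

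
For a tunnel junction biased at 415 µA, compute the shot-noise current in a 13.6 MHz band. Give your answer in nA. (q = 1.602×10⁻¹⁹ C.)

42.5 nA

I_n = √(2qI·B)
2qI·B = 2 × 1.602×10⁻¹⁹ × 4.15×10⁻⁴ × 1.36×10⁷ = 1.81×10⁻¹⁵ A²
I_n = √(1.81×10⁻¹⁵) = 4.25×10⁻⁸ A = 42.5 nA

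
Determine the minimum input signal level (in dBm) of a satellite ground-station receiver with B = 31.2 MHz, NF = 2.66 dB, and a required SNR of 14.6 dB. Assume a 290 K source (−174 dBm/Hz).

Sensitivity = −174 + 10 log₁₀(B) + NF + SNR_min
= −174 + 74.94 + 2.66 + 14.6
= −81.80 dBm → −81.8 dBm

−81.8 dBm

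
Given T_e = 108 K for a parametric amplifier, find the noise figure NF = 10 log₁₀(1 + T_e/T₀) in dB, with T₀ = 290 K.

F = 1 + T_e/T₀ = 1 + 108/290 = 1.37241
NF = 10 log₁₀(1.37241) = 1.37 dB

1.37 dB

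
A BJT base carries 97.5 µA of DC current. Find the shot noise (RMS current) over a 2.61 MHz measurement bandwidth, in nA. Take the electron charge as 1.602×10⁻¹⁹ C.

I_n = √(2qI·B)
2qI·B = 2 × 1.602×10⁻¹⁹ × 9.75×10⁻⁵ × 2.61×10⁶ = 8.15×10⁻¹⁷ A²
I_n = √(8.15×10⁻¹⁷) = 9.03×10⁻⁹ A = 9.03 nA

9.03 nA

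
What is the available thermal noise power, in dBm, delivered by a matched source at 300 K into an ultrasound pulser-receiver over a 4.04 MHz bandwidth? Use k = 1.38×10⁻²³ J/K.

−107.8 dBm

P_n = kTB = 1.38×10⁻²³ × 300 × 4.04×10⁶ = 1.67×10⁻¹⁴ W
In dBm: 10 log₁₀(1.67×10⁻¹⁴ / 10⁻³) = −107.8 dBm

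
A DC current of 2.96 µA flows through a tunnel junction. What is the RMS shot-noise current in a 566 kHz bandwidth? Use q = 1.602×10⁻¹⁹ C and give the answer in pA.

733 pA

I_n = √(2qI·B)
2qI·B = 2 × 1.602×10⁻¹⁹ × 2.96×10⁻⁶ × 5.66×10⁵ = 5.37×10⁻¹⁹ A²
I_n = √(5.37×10⁻¹⁹) = 7.33×10⁻¹⁰ A = 733 pA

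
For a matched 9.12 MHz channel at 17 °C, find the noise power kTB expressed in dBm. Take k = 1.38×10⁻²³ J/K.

T = 17 °C + 273.15 = 290.15 K
P_n = kTB = 1.38×10⁻²³ × 290.15 × 9.12×10⁶ = 3.65×10⁻¹⁴ W
In dBm: 10 log₁₀(3.65×10⁻¹⁴ / 10⁻³) = −104.4 dBm

−104.4 dBm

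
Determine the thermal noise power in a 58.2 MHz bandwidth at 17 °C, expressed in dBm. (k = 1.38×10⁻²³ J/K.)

−96.3 dBm

T = 17 °C + 273.15 = 290.15 K
P_n = kTB = 1.38×10⁻²³ × 290.15 × 5.82×10⁷ = 2.33×10⁻¹³ W
In dBm: 10 log₁₀(2.33×10⁻¹³ / 10⁻³) = −96.3 dBm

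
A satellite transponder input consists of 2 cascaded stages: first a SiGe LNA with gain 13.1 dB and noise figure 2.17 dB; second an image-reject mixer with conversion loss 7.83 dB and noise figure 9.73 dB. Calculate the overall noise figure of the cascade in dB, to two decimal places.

3.14 dB

Convert to linear (a loss of L dB is a gain of −L dB): F_i = 10^(NF_i/10), G_i = 10^(G_i,dB/10)
  Stage 1: F_1 = 10^(2.17/10) = 1.648, G_1 = 10^(13.1/10) = 20.42
  Stage 2: F_2 = 10^(9.73/10) = 9.397, G_2 = 10^(−7.83/10) = 0.1648
Friis cascade:
  F = 1.648 + (9.397 − 1)/20.42 = 2.059
NF = 10 log₁₀(2.059) = 3.14 dB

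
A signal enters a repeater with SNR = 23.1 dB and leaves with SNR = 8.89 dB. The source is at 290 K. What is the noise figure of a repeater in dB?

NF (dB) = SNR_in(dB) − SNR_out(dB) when the source is at T₀
NF = 23.1 − 8.89 = 14.21 dB

14.21 dB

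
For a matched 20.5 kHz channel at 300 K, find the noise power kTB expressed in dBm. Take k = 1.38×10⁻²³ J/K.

−130.7 dBm

P_n = kTB = 1.38×10⁻²³ × 300 × 2.05×10⁴ = 8.49×10⁻¹⁷ W
In dBm: 10 log₁₀(8.49×10⁻¹⁷ / 10⁻³) = −130.7 dBm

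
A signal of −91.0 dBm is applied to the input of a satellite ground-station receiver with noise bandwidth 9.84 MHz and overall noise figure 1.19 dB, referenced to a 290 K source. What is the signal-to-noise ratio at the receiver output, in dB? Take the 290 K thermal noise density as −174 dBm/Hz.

Noise floor: N = −174 + 10 log₁₀(B) + NF
10 log₁₀(9.84×10⁶) = 69.93 dB
N = −174 + 69.93 + 1.19 = −102.88 dBm
SNR = P_sig − N = −91.0 − (−102.88) = 11.88 dB → 11.9 dB

11.9 dB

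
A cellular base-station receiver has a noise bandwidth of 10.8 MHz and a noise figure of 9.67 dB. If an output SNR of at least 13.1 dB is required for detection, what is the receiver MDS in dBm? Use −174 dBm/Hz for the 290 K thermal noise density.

−80.9 dBm

Sensitivity = −174 + 10 log₁₀(B) + NF + SNR_min
= −174 + 70.33 + 9.67 + 13.1
= −80.90 dBm → −80.9 dBm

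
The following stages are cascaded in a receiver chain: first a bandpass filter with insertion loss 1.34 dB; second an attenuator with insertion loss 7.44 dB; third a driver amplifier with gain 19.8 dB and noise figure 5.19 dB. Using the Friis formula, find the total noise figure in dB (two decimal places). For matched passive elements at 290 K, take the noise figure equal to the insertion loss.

Convert to linear (a loss of L dB is a gain of −L dB): F_i = 10^(NF_i/10), G_i = 10^(G_i,dB/10)
  Stage 1: F_1 = 10^(1.34/10) = 1.361, G_1 = 10^(−1.34/10) = 0.7345
  Stage 2: F_2 = 10^(7.44/10) = 5.546, G_2 = 10^(−7.44/10) = 0.1803
  Stage 3: F_3 = 10^(5.19/10) = 3.304, G_3 = 10^(19.8/10) = 95.50
Friis cascade:
  F = 1.361 + (5.546 − 1)/0.7345 + (3.304 − 1)/0.1324 = 24.95
NF = 10 log₁₀(24.95) = 13.97 dB

13.97 dB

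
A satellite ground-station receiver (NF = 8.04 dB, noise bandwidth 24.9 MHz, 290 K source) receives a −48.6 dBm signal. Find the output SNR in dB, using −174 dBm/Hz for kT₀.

Noise floor: N = −174 + 10 log₁₀(B) + NF
10 log₁₀(2.49×10⁷) = 73.96 dB
N = −174 + 73.96 + 8.04 = −92.00 dBm
SNR = P_sig − N = −48.6 − (−92.00) = 43.40 dB → 43.4 dB

43.4 dB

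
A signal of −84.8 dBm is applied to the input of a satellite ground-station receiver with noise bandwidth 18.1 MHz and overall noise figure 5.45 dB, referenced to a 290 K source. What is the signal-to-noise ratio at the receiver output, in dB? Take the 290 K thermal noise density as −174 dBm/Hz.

Noise floor: N = −174 + 10 log₁₀(B) + NF
10 log₁₀(1.81×10⁷) = 72.58 dB
N = −174 + 72.58 + 5.45 = −95.97 dBm
SNR = P_sig − N = −84.8 − (−95.97) = 11.17 dB → 11.2 dB

11.2 dB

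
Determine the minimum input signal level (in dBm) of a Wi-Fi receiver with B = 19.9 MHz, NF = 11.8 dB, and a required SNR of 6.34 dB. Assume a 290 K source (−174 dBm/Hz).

−82.9 dBm

Sensitivity = −174 + 10 log₁₀(B) + NF + SNR_min
= −174 + 72.99 + 11.8 + 6.34
= −82.87 dBm → −82.9 dBm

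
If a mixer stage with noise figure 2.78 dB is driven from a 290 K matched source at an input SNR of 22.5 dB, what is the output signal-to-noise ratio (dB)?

By definition F = SNR_in/SNR_out, so in dB: SNR_out = SNR_in − NF
SNR_out = 22.5 − 2.78 = 19.72 dB

19.72 dB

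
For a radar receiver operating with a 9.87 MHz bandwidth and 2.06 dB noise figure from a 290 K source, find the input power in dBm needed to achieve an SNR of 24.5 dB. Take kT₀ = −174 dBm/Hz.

−77.5 dBm

Sensitivity = −174 + 10 log₁₀(B) + NF + SNR_min
= −174 + 69.94 + 2.06 + 24.5
= −77.50 dBm → −77.5 dBm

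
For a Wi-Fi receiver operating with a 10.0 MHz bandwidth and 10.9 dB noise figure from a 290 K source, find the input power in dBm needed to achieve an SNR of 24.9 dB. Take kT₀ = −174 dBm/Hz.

−68.2 dBm

Sensitivity = −174 + 10 log₁₀(B) + NF + SNR_min
= −174 + 70 + 10.9 + 24.9
= −68.2 dBm → −68.2 dBm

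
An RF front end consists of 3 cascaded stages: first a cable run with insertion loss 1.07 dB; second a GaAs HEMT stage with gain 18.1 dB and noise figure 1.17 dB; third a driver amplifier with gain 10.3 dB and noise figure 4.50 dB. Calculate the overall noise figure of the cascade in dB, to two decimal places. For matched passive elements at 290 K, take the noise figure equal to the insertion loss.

Convert to linear (a loss of L dB is a gain of −L dB): F_i = 10^(NF_i/10), G_i = 10^(G_i,dB/10)
  Stage 1: F_1 = 10^(1.07/10) = 1.279, G_1 = 10^(−1.07/10) = 0.7816
  Stage 2: F_2 = 10^(1.17/10) = 1.309, G_2 = 10^(18.1/10) = 64.57
  Stage 3: F_3 = 10^(4.50/10) = 2.818, G_3 = 10^(10.3/10) = 10.72
Friis cascade:
  F = 1.279 + (1.309 − 1)/0.7816 + (2.818 − 1)/50.47 = 1.711
NF = 10 log₁₀(1.711) = 2.33 dB

2.33 dB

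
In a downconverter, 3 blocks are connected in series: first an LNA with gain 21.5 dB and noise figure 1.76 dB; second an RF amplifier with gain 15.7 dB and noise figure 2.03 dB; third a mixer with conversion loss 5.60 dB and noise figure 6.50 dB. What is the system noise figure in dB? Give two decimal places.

1.77 dB

Convert to linear (a loss of L dB is a gain of −L dB): F_i = 10^(NF_i/10), G_i = 10^(G_i,dB/10)
  Stage 1: F_1 = 10^(1.76/10) = 1.500, G_1 = 10^(21.5/10) = 141.3
  Stage 2: F_2 = 10^(2.03/10) = 1.596, G_2 = 10^(15.7/10) = 37.15
  Stage 3: F_3 = 10^(6.50/10) = 4.467, G_3 = 10^(−5.60/10) = 0.2754
Friis cascade:
  F = 1.500 + (1.596 − 1)/141.3 + (4.467 − 1)/5248 = 1.505
NF = 10 log₁₀(1.505) = 1.77 dB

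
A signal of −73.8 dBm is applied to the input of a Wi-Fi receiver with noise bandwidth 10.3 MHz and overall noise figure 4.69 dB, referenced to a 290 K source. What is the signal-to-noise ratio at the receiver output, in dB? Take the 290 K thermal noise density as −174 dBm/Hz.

25.4 dB

Noise floor: N = −174 + 10 log₁₀(B) + NF
10 log₁₀(1.03×10⁷) = 70.13 dB
N = −174 + 70.13 + 4.69 = −99.18 dBm
SNR = P_sig − N = −73.8 − (−99.18) = 25.38 dB → 25.4 dB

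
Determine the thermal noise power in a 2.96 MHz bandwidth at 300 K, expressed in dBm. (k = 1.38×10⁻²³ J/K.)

−109.1 dBm

P_n = kTB = 1.38×10⁻²³ × 300 × 2.96×10⁶ = 1.23×10⁻¹⁴ W
In dBm: 10 log₁₀(1.23×10⁻¹⁴ / 10⁻³) = −109.1 dBm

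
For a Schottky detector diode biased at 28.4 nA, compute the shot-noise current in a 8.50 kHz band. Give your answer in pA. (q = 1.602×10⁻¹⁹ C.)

8.79 pA

I_n = √(2qI·B)
2qI·B = 2 × 1.602×10⁻¹⁹ × 2.84×10⁻⁸ × 8.50×10³ = 7.73×10⁻²³ A²
I_n = √(7.73×10⁻²³) = 8.79×10⁻¹² A = 8.79 pA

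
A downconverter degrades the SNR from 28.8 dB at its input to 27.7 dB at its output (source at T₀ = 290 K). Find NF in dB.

1.1 dB

NF (dB) = SNR_in(dB) − SNR_out(dB) when the source is at T₀
NF = 28.8 − 27.7 = 1.1 dB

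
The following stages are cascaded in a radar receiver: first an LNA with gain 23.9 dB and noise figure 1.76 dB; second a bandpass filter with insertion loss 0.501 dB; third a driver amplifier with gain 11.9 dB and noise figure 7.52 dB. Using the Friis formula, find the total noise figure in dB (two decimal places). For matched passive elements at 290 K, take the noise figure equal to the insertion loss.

1.82 dB

Convert to linear (a loss of L dB is a gain of −L dB): F_i = 10^(NF_i/10), G_i = 10^(G_i,dB/10)
  Stage 1: F_1 = 10^(1.76/10) = 1.500, G_1 = 10^(23.9/10) = 245.5
  Stage 2: F_2 = 10^(0.501/10) = 1.122, G_2 = 10^(−0.501/10) = 0.8910
  Stage 3: F_3 = 10^(7.52/10) = 5.649, G_3 = 10^(11.9/10) = 15.49
Friis cascade:
  F = 1.500 + (1.122 − 1)/245.5 + (5.649 − 1)/218.7 = 1.521
NF = 10 log₁₀(1.521) = 1.82 dB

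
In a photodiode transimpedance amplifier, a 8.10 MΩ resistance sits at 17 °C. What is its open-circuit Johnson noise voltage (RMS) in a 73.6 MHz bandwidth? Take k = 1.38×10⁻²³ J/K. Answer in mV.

3.09 mV

T = 17 °C + 273.15 = 290.15 K
V_n = √(4kTRB)
4kTRB = 4 × 1.38×10⁻²³ × 290.15 × 8.10×10⁶ × 7.36×10⁷ = 9.55×10⁻⁶ V²
V_n = √(9.55×10⁻⁶) = 3.09×10⁻³ V = 3.09 mV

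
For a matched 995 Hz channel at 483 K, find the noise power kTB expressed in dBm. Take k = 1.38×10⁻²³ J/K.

−141.8 dBm

P_n = kTB = 1.38×10⁻²³ × 483 × 9.95×10² = 6.63×10⁻¹⁸ W
In dBm: 10 log₁₀(6.63×10⁻¹⁸ / 10⁻³) = −141.8 dBm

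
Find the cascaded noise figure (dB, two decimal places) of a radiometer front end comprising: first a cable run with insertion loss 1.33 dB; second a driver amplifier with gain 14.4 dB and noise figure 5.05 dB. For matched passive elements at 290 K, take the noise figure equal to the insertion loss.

6.38 dB

Convert to linear (a loss of L dB is a gain of −L dB): F_i = 10^(NF_i/10), G_i = 10^(G_i,dB/10)
  Stage 1: F_1 = 10^(1.33/10) = 1.358, G_1 = 10^(−1.33/10) = 0.7362
  Stage 2: F_2 = 10^(5.05/10) = 3.199, G_2 = 10^(14.4/10) = 27.54
Friis cascade:
  F = 1.358 + (3.199 − 1)/0.7362 = 4.345
NF = 10 log₁₀(4.345) = 6.38 dB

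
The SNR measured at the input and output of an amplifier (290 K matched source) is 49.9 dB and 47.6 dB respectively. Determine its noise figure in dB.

NF (dB) = SNR_in(dB) − SNR_out(dB) when the source is at T₀
NF = 49.9 − 47.6 = 2.3 dB

2.3 dB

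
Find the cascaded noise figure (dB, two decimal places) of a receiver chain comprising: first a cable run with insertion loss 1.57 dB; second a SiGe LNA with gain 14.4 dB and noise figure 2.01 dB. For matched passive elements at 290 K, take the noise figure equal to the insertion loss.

Convert to linear (a loss of L dB is a gain of −L dB): F_i = 10^(NF_i/10), G_i = 10^(G_i,dB/10)
  Stage 1: F_1 = 10^(1.57/10) = 1.435, G_1 = 10^(−1.57/10) = 0.6966
  Stage 2: F_2 = 10^(2.01/10) = 1.589, G_2 = 10^(14.4/10) = 27.54
Friis cascade:
  F = 1.435 + (1.589 − 1)/0.6966 = 2.280
NF = 10 log₁₀(2.280) = 3.58 dB

3.58 dB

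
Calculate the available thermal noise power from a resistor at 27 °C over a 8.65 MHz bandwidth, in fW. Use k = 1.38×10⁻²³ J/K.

35.8 fW

T = 27 °C + 273.15 = 300.15 K
P_n = kTB = 1.38×10⁻²³ × 300.15 × 8.65×10⁶ = 3.58×10⁻¹⁴ W = 35.8 fW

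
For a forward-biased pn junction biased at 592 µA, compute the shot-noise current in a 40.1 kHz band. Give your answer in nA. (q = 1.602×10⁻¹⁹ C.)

I_n = √(2qI·B)
2qI·B = 2 × 1.602×10⁻¹⁹ × 5.92×10⁻⁴ × 4.01×10⁴ = 7.61×10⁻¹⁸ A²
I_n = √(7.61×10⁻¹⁸) = 2.76×10⁻⁹ A = 2.76 nA

2.76 nA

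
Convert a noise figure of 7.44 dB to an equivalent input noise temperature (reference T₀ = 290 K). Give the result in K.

1318 K

F = 10^(7.44/10) = 5.54626
T_e = (F − 1)·T₀ = (5.54626 − 1) × 290 = 1318 K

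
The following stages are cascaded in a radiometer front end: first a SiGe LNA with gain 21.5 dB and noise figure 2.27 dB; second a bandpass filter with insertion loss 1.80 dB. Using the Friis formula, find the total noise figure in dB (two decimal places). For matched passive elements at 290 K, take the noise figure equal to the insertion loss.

2.28 dB

Convert to linear (a loss of L dB is a gain of −L dB): F_i = 10^(NF_i/10), G_i = 10^(G_i,dB/10)
  Stage 1: F_1 = 10^(2.27/10) = 1.687, G_1 = 10^(21.5/10) = 141.3
  Stage 2: F_2 = 10^(1.80/10) = 1.514, G_2 = 10^(−1.80/10) = 0.6607
Friis cascade:
  F = 1.687 + (1.514 − 1)/141.3 = 1.690
NF = 10 log₁₀(1.690) = 2.28 dB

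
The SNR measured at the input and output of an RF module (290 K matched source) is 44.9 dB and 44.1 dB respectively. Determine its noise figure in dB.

0.8 dB

NF (dB) = SNR_in(dB) − SNR_out(dB) when the source is at T₀
NF = 44.9 − 44.1 = 0.8 dB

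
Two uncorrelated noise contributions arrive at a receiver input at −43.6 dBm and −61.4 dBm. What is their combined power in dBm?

−43.5 dBm

Convert to linear, add, convert back:
P₁ = 4.37×10⁻⁸ W, P₂ = 7.24×10⁻¹⁰ W
P_tot = 4.44×10⁻⁸ W → 10 log₁₀(P_tot / 10⁻³) = −43.5 dBm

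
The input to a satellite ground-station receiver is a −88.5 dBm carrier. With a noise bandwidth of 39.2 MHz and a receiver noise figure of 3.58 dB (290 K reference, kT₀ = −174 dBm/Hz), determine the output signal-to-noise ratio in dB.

Noise floor: N = −174 + 10 log₁₀(B) + NF
10 log₁₀(3.92×10⁷) = 75.93 dB
N = −174 + 75.93 + 3.58 = −94.49 dBm
SNR = P_sig − N = −88.5 − (−94.49) = 5.99 dB → 6.0 dB

6.0 dB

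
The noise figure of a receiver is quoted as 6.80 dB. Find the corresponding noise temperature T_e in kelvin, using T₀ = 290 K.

1098 K

F = 10^(6.80/10) = 4.7863
T_e = (F − 1)·T₀ = (4.7863 − 1) × 290 = 1098 K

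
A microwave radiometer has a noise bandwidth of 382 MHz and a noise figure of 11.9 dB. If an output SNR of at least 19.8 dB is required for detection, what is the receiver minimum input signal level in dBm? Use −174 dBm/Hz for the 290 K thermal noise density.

−56.5 dBm

Sensitivity = −174 + 10 log₁₀(B) + NF + SNR_min
= −174 + 85.82 + 11.9 + 19.8
= −56.48 dBm → −56.5 dBm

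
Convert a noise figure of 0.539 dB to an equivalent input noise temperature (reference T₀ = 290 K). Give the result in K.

38.3 K

F = 10^(0.539/10) = 1.13214
T_e = (F − 1)·T₀ = (1.13214 − 1) × 290 = 38.3 K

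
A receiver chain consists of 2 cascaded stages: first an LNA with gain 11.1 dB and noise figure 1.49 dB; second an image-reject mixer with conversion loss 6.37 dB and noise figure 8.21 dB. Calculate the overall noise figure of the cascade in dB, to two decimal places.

2.66 dB

Convert to linear (a loss of L dB is a gain of −L dB): F_i = 10^(NF_i/10), G_i = 10^(G_i,dB/10)
  Stage 1: F_1 = 10^(1.49/10) = 1.409, G_1 = 10^(11.1/10) = 12.88
  Stage 2: F_2 = 10^(8.21/10) = 6.622, G_2 = 10^(−6.37/10) = 0.2307
Friis cascade:
  F = 1.409 + (6.622 − 1)/12.88 = 1.846
NF = 10 log₁₀(1.846) = 2.66 dB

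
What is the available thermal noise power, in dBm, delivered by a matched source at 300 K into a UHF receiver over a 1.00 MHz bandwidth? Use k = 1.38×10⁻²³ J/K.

P_n = kTB = 1.38×10⁻²³ × 300 × 1.00×10⁶ = 4.14×10⁻¹⁵ W
In dBm: 10 log₁₀(4.14×10⁻¹⁵ / 10⁻³) = −113.8 dBm

−113.8 dBm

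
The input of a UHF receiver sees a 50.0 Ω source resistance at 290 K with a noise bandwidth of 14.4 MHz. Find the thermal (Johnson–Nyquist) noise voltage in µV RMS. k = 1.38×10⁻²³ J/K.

3.39 µV

V_n = √(4kTRB)
4kTRB = 4 × 1.38×10⁻²³ × 290 × 5.00×10¹ × 1.44×10⁷ = 1.15×10⁻¹¹ V²
V_n = √(1.15×10⁻¹¹) = 3.39×10⁻⁶ V = 3.39 µV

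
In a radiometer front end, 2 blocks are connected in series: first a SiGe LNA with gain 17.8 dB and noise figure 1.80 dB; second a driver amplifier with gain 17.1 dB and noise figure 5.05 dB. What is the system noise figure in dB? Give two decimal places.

Convert to linear (a loss of L dB is a gain of −L dB): F_i = 10^(NF_i/10), G_i = 10^(G_i,dB/10)
  Stage 1: F_1 = 10^(1.80/10) = 1.514, G_1 = 10^(17.8/10) = 60.26
  Stage 2: F_2 = 10^(5.05/10) = 3.199, G_2 = 10^(17.1/10) = 51.29
Friis cascade:
  F = 1.514 + (3.199 − 1)/60.26 = 1.550
NF = 10 log₁₀(1.550) = 1.90 dB

1.90 dB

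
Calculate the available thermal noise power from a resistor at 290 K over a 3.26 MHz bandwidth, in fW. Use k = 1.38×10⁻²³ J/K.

13.0 fW

P_n = kTB = 1.38×10⁻²³ × 290 × 3.26×10⁶ = 1.30×10⁻¹⁴ W = 13.0 fW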